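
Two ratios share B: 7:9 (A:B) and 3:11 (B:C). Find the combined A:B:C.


Match B: multiply A:B by 3 → 21:27
Multiply B:C by 9 → 27:99
Combined: 21:27:99
GCD = 3
= 7:9:33

7:9:33


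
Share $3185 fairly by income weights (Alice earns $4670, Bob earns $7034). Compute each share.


Total income = 4670 + 7034 = $11704
Alice: $3185 × 4670/11704 = $1270.84
Bob: $3185 × 7034/11704 = $1914.16
= Alice: $1270.84, Bob: $1914.16

Alice: $1270.84, Bob: $1914.16


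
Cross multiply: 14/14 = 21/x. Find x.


Cross multiply: 14 × x = 14 × 21
14x = 294
x = 294 / 14
= 21.00

21.00


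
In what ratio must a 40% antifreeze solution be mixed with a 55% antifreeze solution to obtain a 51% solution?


Let x parts of 40% mix with y parts of 55%.
40x + 55y = 51(x + y)
40x + 55y = 51x + 51y
x(40 - 51) = y(51 - 55)
x/y = (55 - 51)/(51 - 40) = 4/11
Simplify: 4:11
= 4:11

4:11


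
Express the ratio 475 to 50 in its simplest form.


GCD(475, 50) = 25
475/25 : 50/25
= 19:2

19:2


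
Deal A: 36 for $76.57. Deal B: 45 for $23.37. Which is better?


Deal A: $76.57/36 = $2.1269/unit
Deal B: $23.37/45 = $0.5193/unit
B is cheaper per unit
= Deal B

Deal B


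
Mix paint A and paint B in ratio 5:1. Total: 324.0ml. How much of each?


Total parts = 5 + 1 = 6
paint A: 324.0 × 5/6 = 270.0ml
paint B: 324.0 × 1/6 = 54.0ml
= 270.0ml and 54.0ml

270.0ml and 54.0ml


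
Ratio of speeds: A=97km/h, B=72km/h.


Ratio = 97:72
GCD = 1
Simplified = 97:72
Time ratio (same distance) = 72:97
Speed ratio = 97:72

97:72


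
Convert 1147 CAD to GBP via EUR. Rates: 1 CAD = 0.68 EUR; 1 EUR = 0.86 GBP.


Step 1: 1147 CAD × 0.68 = 779.96 EUR
Step 2: 779.96 EUR × 0.86 = 670.77 GBP
Implied rate CAD→GBP = 0.68 × 0.86 = 0.5848
= 670.77 GBP

670.77 GBP


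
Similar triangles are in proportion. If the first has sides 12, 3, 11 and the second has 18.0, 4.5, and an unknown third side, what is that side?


Scale factor = 18.0/12 = 1.5
Missing side = 11 × 1.5
= 16.5

16.5


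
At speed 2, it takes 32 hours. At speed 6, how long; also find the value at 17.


Inverse proportion: x × y = constant
k = 2 × 32 = 64
At x=6: k/6 = 10.67
At x=17: k/17 = 3.76
= 10.67 and 3.76

10.67 and 3.76


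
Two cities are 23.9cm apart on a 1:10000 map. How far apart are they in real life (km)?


Real distance = map distance × scale
= 23.9cm × 10000
= 239000 cm = 2390.0 m
= 2.390 km

2.390 km


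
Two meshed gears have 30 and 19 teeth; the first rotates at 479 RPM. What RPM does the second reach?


Gear ratio = 30:19 = 30:19
RPM_B = RPM_A × (teeth_A / teeth_B)
= 479 × (30/19)
= 756.3 RPM

756.3 RPM


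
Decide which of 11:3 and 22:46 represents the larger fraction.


11/3 = 3.6667
22/46 = 0.4783
3.6667 > 0.4783, so 11:3 is greater
= 11:3

11:3


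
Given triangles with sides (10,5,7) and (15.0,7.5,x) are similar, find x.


Scale factor = 15.0/10 = 1.5
Missing side = 7 × 1.5
= 10.5

10.5


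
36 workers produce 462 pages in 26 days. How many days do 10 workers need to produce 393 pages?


Days ∝ work / workers, so d₂ = d₁ × (m₁/m₂) × (w₂/w₁)
Workers factor (inverse): 36/10 = 3.6000
Work factor (direct): 393/462 ≈ 0.8506
d₂ = 26 × 36/10 × 393/462 = (26 × 36 × 393) / (10 × 462) = 367848/4620
≈ 79.62 days

79.62 days


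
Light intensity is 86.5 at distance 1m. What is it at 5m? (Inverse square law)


I₁d₁² = I₂d₂²
I₂ = I₁ × (d₁/d₂)²
= 86.5 × (1/5)²
= 86.5 × 1/25
= 86.5/25
= 3.4600

3.4600


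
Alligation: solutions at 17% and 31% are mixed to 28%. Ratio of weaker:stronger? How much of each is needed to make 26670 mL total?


Let x parts of 17% mix with y parts of 31%.
17x + 31y = 28(x + y)
17x + 31y = 28x + 28y
x(17 - 28) = y(28 - 31)
x/y = (31 - 28)/(28 - 17) = 3/11
Simplify: 3:11
Total parts = 14; one part = 26670/14 = 1905.00 mL
17% solution: 3×1905.00 = 5715.00 mL
31% solution: 11×1905.00 = 20955.00 mL
= ratio 3:11; 5715.00 mL and 20955.00 mL

ratio 3:11; 5715.00 mL and 20955.00 mL


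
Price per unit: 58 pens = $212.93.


Unit rate = total / quantity
= 212.93 / 58
= $3.67 per unit

$3.67 per unit


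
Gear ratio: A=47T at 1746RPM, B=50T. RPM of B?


Gear ratio = 47:50 = 47:50
RPM_B = RPM_A × (teeth_A / teeth_B)
= 1746 × (47/50)
= 1641.2 RPM

1641.2 RPM


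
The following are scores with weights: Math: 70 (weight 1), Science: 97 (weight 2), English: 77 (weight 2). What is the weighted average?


Numerator = 70×1 + 97×2 + 77×2
= 70 + 194 + 154
= 418
Total weight = 5
Weighted avg = 418/5
= 83.60

83.60


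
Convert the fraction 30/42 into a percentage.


Percentage = (part / whole) × 100
= (30 / 42) × 100
≈ 71.43%

71.43%


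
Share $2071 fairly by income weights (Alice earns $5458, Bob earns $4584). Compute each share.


Total income = 5458 + 4584 = $10042
Alice: $2071 × 5458/10042 = $1125.62
Bob: $2071 × 4584/10042 = $945.38
= Alice: $1125.62, Bob: $945.38

Alice: $1125.62, Bob: $945.38


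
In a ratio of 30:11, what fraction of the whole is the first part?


Total parts = 30 + 11 = 41
First part: 30/41 = 30/41
= 30/41

30/41


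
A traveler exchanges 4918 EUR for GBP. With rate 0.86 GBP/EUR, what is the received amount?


Amount × rate = 4918 × 0.86
= 4229.48 GBP

4229.48 GBP


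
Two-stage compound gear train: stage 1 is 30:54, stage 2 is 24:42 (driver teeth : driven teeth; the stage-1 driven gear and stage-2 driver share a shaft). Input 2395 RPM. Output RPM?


Stage 1: RPM_B = RPM_A × t_A/t_B = 2395 × 30/54 = 71850/54 ≈ 1330.56
B and C share a shaft → RPM_C = RPM_B
Stage 2: RPM_D = RPM_C × t_C/t_D = RPM_A × (t_A×t_C)/(t_B×t_D)
Overall ratio = (30×24)/(54×42) = 720/2268
RPM_D = 2395 × 720/2268 = 1724400/2268
≈ 760.32 RPM

760.32 RPM


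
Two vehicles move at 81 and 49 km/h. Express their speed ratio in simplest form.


Ratio = 81:49
GCD = 1
Simplified = 81:49
Time ratio (same distance) = 49:81
Speed ratio = 81:49

81:49


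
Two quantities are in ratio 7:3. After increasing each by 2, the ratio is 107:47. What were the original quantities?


Let A = 7k, B = 3k.
(7k + 2) / (3k + 2) = 107/47
Cross-multiply: 47(7k + 2) = 107(3k + 2)
329k + 94 = 321k + 214
329k - 321k = 214 - 94
8k = 120
k = 120/8 = 15
A = 7×15 = 105, B = 3×15 = 45
= A = 105, B = 45

A = 105, B = 45


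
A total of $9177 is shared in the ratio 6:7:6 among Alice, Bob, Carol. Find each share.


Total parts = 6 + 7 + 6 = 19
Alice: 9177 × 6/19 = 2898.00
Bob: 9177 × 7/19 = 3381.00
Carol: 9177 × 6/19 = 2898.00
= Alice: $2898.00, Bob: $3381.00, Carol: $2898.00

Alice: $2898.00, Bob: $3381.00, Carol: $2898.00


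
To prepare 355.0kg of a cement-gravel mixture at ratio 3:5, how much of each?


Total parts = 3 + 5 = 8
cement: 355.0 × 3/8 = 133.1kg
gravel: 355.0 × 5/8 = 221.9kg
= 133.1kg and 221.9kg

133.1kg and 221.9kg


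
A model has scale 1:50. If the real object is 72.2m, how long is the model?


Model size = real / scale
= 72.2 / 50
= 1.4440 m

1.4440 m


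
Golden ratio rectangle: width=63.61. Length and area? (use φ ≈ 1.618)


φ = (1 + √5) / 2 ≈ 1.618
Length = width × φ = 63.61 × 1.618 = 102.92098
≈ 102.92
Area = width × length = 63.61 × 102.92098 = 6546.8035378 ≈ 6546.80
= Length: 102.92, Area: 6546.80

Length: 102.92, Area: 6546.80


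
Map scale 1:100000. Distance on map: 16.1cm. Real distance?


Real distance = map distance × scale
= 16.1cm × 100000
= 1610000 cm = 16100.0 m
= 16.100 km

16.100 km


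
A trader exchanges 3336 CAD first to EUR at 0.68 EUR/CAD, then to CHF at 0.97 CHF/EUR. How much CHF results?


Step 1: 3336 CAD × 0.68 = 2268.48 EUR
Step 2: 2268.48 EUR × 0.97 = 2200.43 CHF
Implied rate CAD→CHF = 0.68 × 0.97 = 0.6596
= 2200.43 CHF

2200.43 CHF


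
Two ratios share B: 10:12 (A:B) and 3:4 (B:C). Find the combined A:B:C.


Match B: multiply A:B by 3 → 30:36
Multiply B:C by 12 → 36:48
Combined: 30:36:48
GCD = 6
= 5:6:8

5:6:8


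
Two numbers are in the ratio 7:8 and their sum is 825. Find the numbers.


Let A = 7k, B = 8k.
7k + 8k = 825
15k = 825 → k = 825/15 = 55
A = 7×55 = 385, B = 8×55 = 440
= A = 385, B = 440

A = 385, B = 440


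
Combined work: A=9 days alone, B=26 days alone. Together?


Rate of A = 1/9 per day
Rate of B = 1/26 per day
Combined rate = 1/9 + 1/26 = 35/234 ≈ 0.1496 per day
Days = 1 / combined rate = 234/35
≈ 6.69 days

6.69 days


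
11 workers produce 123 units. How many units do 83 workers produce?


Direct proportion: y/x = constant
k = 123/11 ≈ 11.1818
y₂ = k × 83 = 123 × 83 / 11 = 10209/11
≈ 928.09

928.09


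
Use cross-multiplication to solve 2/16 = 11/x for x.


Cross multiply: 2 × x = 16 × 11
2x = 176
x = 176 / 2
= 88.00

88.00


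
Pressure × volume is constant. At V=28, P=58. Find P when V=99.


Inverse proportion: x × y = constant
k = 28 × 58 = 1624
y₂ = k / 99 = 1624 / 99
= 16.40

16.40


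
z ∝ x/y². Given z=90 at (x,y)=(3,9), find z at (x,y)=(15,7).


z = k·x/y²
Solve for k using the known point: k = z·y²/x = 90×81/3 = 7290/3 = 2430.0000
Now evaluate at x=15, y=7:
z = k × 15 / 49 = (7290 × 15) / (3 × 49) = 109350/147
≈ 743.8776

743.8776


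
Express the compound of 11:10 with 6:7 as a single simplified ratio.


Compound ratio = (11×6) : (10×7)
= 66:70
GCD = 2
= 33:35

33:35


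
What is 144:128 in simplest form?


GCD(144, 128) = 16
144/16 : 128/16
= 9:8

9:8


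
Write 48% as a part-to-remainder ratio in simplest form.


48% means 48 parts out of 100; remainder = 52
Part : remainder = 48:52
GCD = 4
= 12:13

12:13


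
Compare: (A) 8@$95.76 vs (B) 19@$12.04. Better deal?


Deal A: $95.76/8 = $11.9700/unit
Deal B: $12.04/19 = $0.6337/unit
B is cheaper per unit
= Deal B

Deal B


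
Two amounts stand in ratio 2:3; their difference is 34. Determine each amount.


Let A = 2k, B = 3k.
3k - 2k = 34
1k = 34 → k = 34/1 = 34
A = 2×34 = 68, B = 3×34 = 102
= A = 68, B = 102

A = 68, B = 102


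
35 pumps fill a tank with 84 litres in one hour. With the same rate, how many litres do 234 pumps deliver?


Direct proportion: y/x = constant
k = 84/35 = 2.4000
y₂ = k × 234 = 84 × 234 / 35 = 19656/35
= 561.60

561.60


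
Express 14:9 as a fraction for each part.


Total parts = 14 + 9 = 23
First part: 14/23 = 14/23
Second part: 9/23 = 9/23
= 14/23 and 9/23

14/23 and 9/23


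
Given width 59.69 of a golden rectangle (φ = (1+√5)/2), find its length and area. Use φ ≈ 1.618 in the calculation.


φ = (1 + √5) / 2 ≈ 1.618
Length = width × φ = 59.69 × 1.618 = 96.57842
≈ 96.58
Area = width × length = 59.69 × 96.57842 = 5764.7658898 ≈ 5764.77
= Length: 96.58, Area: 5764.77

Length: 96.58, Area: 5764.77


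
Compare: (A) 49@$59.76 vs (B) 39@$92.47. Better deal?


Deal A: $59.76/49 = $1.2196/unit
Deal B: $92.47/39 = $2.3710/unit
A is cheaper per unit
= Deal A

Deal A


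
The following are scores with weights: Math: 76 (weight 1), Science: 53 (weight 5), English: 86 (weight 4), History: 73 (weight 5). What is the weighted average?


Numerator = 76×1 + 53×5 + 86×4 + 73×5
= 76 + 265 + 344 + 365
= 1050
Total weight = 15
Weighted avg = 1050/15
= 70.00

70.00


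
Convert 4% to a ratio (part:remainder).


4% means 4 parts out of 100; remainder = 96
Part : remainder = 4:96
GCD = 4
= 1:24

1:24


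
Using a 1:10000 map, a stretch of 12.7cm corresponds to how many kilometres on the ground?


Real distance = map distance × scale
= 12.7cm × 10000
= 127000 cm = 1270.0 m
= 1.270 km

1.270 km


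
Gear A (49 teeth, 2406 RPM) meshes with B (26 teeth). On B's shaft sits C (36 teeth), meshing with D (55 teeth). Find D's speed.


Stage 1: RPM_B = RPM_A × t_A/t_B = 2406 × 49/26 = 117894/26 ≈ 4534.38
B and C share a shaft → RPM_C = RPM_B
Stage 2: RPM_D = RPM_C × t_C/t_D = RPM_A × (t_A×t_C)/(t_B×t_D)
Overall ratio = (49×36)/(26×55) = 1764/1430
RPM_D = 2406 × 1764/1430 = 4244184/1430
≈ 2967.96 RPM

2967.96 RPM


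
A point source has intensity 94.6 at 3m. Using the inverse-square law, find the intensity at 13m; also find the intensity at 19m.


I₁d₁² = I₂d₂²
I at 13m = 94.6 × (3/13)² = 94.6 × 9/169 = 851.4/169 ≈ 5.0379
I at 19m = 94.6 × (3/19)² = 94.6 × 9/361 = 851.4/361 ≈ 2.3584
= 5.0379 and 2.3584

5.0379 and 2.3584


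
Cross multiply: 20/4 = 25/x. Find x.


Cross multiply: 20 × x = 4 × 25
20x = 100
x = 100 / 20
= 5.00

5.00


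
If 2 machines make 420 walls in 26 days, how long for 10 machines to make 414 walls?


Days ∝ work / workers, so d₂ = d₁ × (m₁/m₂) × (w₂/w₁)
Workers factor (inverse): 2/10 = 0.2000
Work factor (direct): 414/420 ≈ 0.9857
d₂ = 26 × 2/10 × 414/420 = (26 × 2 × 414) / (10 × 420) = 21528/4200
≈ 5.13 days

5.13 days


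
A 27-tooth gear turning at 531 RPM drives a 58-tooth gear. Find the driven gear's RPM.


Gear ratio = 27:58 = 27:58
RPM_B = RPM_A × (teeth_A / teeth_B)
= 531 × (27/58)
= 247.2 RPM

247.2 RPM


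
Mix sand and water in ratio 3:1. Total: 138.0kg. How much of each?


Total parts = 3 + 1 = 4
sand: 138.0 × 3/4 = 103.5kg
water: 138.0 × 1/4 = 34.5kg
= 103.5kg and 34.5kg

103.5kg and 34.5kg


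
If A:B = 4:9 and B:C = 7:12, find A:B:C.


Match B: multiply A:B by 7 → 28:63
Multiply B:C by 9 → 63:108
Combined: 28:63:108
GCD = 1
= 28:63:108

28:63:108


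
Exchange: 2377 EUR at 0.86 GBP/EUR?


Amount × rate = 2377 × 0.86
= 2044.22 GBP

2044.22 GBP


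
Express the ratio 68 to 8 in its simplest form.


GCD(68, 8) = 4
68/4 : 8/4
= 17:2

17:2


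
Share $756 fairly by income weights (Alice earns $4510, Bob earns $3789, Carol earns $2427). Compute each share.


Total income = 4510 + 3789 + 2427 = $10726
Alice: $756 × 4510/10726 = $317.88
Bob: $756 × 3789/10726 = $267.06
Carol: $756 × 2427/10726 = $171.06
= Alice: $317.88, Bob: $267.06, Carol: $171.06

Alice: $317.88, Bob: $267.06, Carol: $171.06


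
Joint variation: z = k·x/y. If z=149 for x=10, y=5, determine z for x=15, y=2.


z = k·x/y
Solve for k using the known point: k = z·y/x = 149×5/10 = 745/10 = 74.5000
Now evaluate at x=15, y=2:
z = k × 15 / 2 = (745 × 15) / (10 × 2) = 11175/20
= 558.7500

558.7500


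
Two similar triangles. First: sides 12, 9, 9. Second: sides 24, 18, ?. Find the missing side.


Scale factor = 24/12 = 2
Missing side = 9 × 2
= 18.0

18.0


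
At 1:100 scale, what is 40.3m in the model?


Model size = real / scale
= 40.3 / 100
= 0.4030 m

0.4030 m


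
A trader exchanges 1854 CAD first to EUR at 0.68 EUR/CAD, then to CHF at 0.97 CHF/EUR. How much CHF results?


Step 1: 1854 CAD × 0.68 = 1260.72 EUR
Step 2: 1260.72 EUR × 0.97 = 1222.90 CHF
Implied rate CAD→CHF = 0.68 × 0.97 = 0.6596
= 1222.90 CHF

1222.90 CHF


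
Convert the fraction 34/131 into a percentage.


Percentage = (part / whole) × 100
= (34 / 131) × 100
≈ 25.95%

25.95%


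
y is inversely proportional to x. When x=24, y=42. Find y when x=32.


Inverse proportion: x × y = constant
k = 24 × 42 = 1008
y₂ = k / 32 = 1008 / 32
= 31.50

31.50


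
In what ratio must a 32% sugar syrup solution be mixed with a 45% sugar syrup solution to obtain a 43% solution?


Let x parts of 32% mix with y parts of 45%.
32x + 45y = 43(x + y)
32x + 45y = 43x + 43y
x(32 - 43) = y(43 - 45)
x/y = (45 - 43)/(43 - 32) = 2/11
Simplify: 2:11
= 2:11

2:11


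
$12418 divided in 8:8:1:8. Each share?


Total parts = 8 + 8 + 1 + 8 = 25
Part 1: 12418 × 8/25 = 3973.76
Part 2: 12418 × 8/25 = 3973.76
Part 3: 12418 × 1/25 = 496.72
Part 4: 12418 × 8/25 = 3973.76
= Part 1: $3973.76, Part 2: $3973.76, Part 3: $496.72, Part 4: $3973.76

Part 1: $3973.76, Part 2: $3973.76, Part 3: $496.72, Part 4: $3973.76


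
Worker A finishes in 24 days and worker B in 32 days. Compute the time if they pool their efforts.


Rate of A = 1/24 per day
Rate of B = 1/32 per day
Combined rate = 1/24 + 1/32 = 56/768 ≈ 0.0729 per day
Days = 1 / combined rate = 768/56
≈ 13.71 days

13.71 days


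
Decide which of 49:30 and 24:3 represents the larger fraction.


49/30 = 1.6333
24/3 = 8.0000
1.6333 < 8.0000, so 49:30 is less
= 24:3

24:3


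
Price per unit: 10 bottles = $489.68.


Unit rate = total / quantity
= 489.68 / 10
= $48.97 per unit

$48.97 per unit


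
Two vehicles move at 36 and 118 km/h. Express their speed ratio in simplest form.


Ratio = 36:118
GCD = 2
Simplified = 18:59
Time ratio (same distance) = 59:18
Speed ratio = 18:59

18:59


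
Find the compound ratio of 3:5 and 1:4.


Compound ratio = (3×1) : (5×4)
= 3:20
GCD = 1
= 3:20

3:20


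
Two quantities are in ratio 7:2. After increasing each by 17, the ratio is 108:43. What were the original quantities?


Let A = 7k, B = 2k.
(7k + 17) / (2k + 17) = 108/43
Cross-multiply: 43(7k + 17) = 108(2k + 17)
301k + 731 = 216k + 1836
301k - 216k = 1836 - 731
85k = 1105
k = 1105/85 = 13
A = 7×13 = 91, B = 2×13 = 26
= A = 91, B = 26

A = 91, B = 26


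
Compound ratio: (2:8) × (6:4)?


Compound ratio = (2×6) : (8×4)
= 12:32
GCD = 4
= 3:8

3:8


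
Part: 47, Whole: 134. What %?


Percentage = (part / whole) × 100
= (47 / 134) × 100
≈ 35.07%

35.07%


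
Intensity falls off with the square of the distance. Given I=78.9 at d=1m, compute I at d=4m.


I₁d₁² = I₂d₂²
I₂ = I₁ × (d₁/d₂)²
= 78.9 × (1/4)²
= 78.9 × 1/16
= 78.9/16
≈ 4.9313

4.9313


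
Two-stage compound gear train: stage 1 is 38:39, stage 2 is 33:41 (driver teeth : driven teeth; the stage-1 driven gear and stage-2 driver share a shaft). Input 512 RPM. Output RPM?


Stage 1: RPM_B = RPM_A × t_A/t_B = 512 × 38/39 = 19456/39 ≈ 498.87
B and C share a shaft → RPM_C = RPM_B
Stage 2: RPM_D = RPM_C × t_C/t_D = RPM_A × (t_A×t_C)/(t_B×t_D)
Overall ratio = (38×33)/(39×41) = 1254/1599
RPM_D = 512 × 1254/1599 = 642048/1599
≈ 401.53 RPM

401.53 RPM


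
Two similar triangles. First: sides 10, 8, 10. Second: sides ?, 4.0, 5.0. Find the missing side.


Scale factor = 4.0/8 = 0.5
Missing side = 10 × 0.5
= 5.0

5.0


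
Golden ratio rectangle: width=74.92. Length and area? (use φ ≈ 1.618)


φ = (1 + √5) / 2 ≈ 1.618
Length = width × φ = 74.92 × 1.618 = 121.22056
≈ 121.22
Area = width × length = 74.92 × 121.22056 = 9081.8443552 ≈ 9081.84
= Length: 121.22, Area: 9081.84

Length: 121.22, Area: 9081.84


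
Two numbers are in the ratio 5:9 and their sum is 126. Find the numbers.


Let A = 5k, B = 9k.
5k + 9k = 126
14k = 126 → k = 126/14 = 9
A = 5×9 = 45, B = 9×9 = 81
= A = 45, B = 81

A = 45, B = 81


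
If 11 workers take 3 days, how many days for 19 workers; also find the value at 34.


Inverse proportion: x × y = constant
k = 11 × 3 = 33
At x=19: k/19 = 1.74
At x=34: k/34 = 0.97
= 1.74 and 0.97

1.74 and 0.97


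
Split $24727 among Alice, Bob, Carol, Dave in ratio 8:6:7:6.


Total parts = 8 + 6 + 7 + 6 = 27
Alice: 24727 × 8/27 = 7326.52
Bob: 24727 × 6/27 = 5494.89
Carol: 24727 × 7/27 = 6410.70
Dave: 24727 × 6/27 = 5494.89
= Alice: $7326.52, Bob: $5494.89, Carol: $6410.70, Dave: $5494.89

Alice: $7326.52, Bob: $5494.89, Carol: $6410.70, Dave: $5494.89


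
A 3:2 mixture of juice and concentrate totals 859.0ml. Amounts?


Total parts = 3 + 2 = 5
juice: 859.0 × 3/5 = 515.4ml
concentrate: 859.0 × 2/5 = 343.6ml
= 515.4ml and 343.6ml

515.4ml and 343.6ml


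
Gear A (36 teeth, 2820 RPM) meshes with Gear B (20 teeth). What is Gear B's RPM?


Gear ratio = 36:20 = 9:5
RPM_B = RPM_A × (teeth_A / teeth_B)
= 2820 × (36/20)
= 5076.0 RPM

5076.0 RPM


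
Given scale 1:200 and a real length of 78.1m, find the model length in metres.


Model size = real / scale
= 78.1 / 200
= 0.3905 m

0.3905 m


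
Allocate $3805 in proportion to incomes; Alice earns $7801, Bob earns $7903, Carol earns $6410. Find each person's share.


Total income = 7801 + 7903 + 6410 = $22114
Alice: $3805 × 7801/22114 = $1342.26
Bob: $3805 × 7903/22114 = $1359.81
Carol: $3805 × 6410/22114 = $1102.92
= Alice: $1342.26, Bob: $1359.81, Carol: $1102.92

Alice: $1342.26, Bob: $1359.81, Carol: $1102.92


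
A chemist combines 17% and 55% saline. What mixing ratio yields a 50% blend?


Let x parts of 17% mix with y parts of 55%.
17x + 55y = 50(x + y)
17x + 55y = 50x + 50y
x(17 - 50) = y(50 - 55)
x/y = (55 - 50)/(50 - 17) = 5/33
Simplify: 5:33
= 5:33

5:33


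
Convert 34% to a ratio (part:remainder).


34% means 34 parts out of 100; remainder = 66
Part : remainder = 34:66
GCD = 2
= 17:33

17:33


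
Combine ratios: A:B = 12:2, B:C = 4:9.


Match B: multiply A:B by 4 → 48:8
Multiply B:C by 2 → 8:18
Combined: 48:8:18
GCD = 2
= 24:4:9

24:4:9


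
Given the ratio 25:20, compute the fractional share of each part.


Total parts = 25 + 20 = 45
First part: 25/45 = 5/9
Second part: 20/45 = 4/9
= 5/9 and 4/9

5/9 and 4/9


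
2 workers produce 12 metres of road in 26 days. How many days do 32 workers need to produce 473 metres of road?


Days ∝ work / workers, so d₂ = d₁ × (m₁/m₂) × (w₂/w₁)
Workers factor (inverse): 2/32 = 0.0625
Work factor (direct): 473/12 ≈ 39.4167
d₂ = 26 × 2/32 × 473/12 = (26 × 2 × 473) / (32 × 12) = 24596/384
≈ 64.05 days

64.05 days


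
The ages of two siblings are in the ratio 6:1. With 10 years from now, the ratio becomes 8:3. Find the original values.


Let A = 6k, B = 1k.
(6k + 10) / (1k + 10) = 8/3
Cross-multiply: 3(6k + 10) = 8(1k + 10)
18k + 30 = 8k + 80
18k - 8k = 80 - 30
10k = 50
k = 50/10 = 5
A = 6×5 = 30, B = 1×5 = 5
= A = 30, B = 5

A = 30, B = 5


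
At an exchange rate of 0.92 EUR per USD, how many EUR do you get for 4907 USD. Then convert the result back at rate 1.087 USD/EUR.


Amount × rate = 4907 × 0.92 = 4514.44 EUR
Round-trip: 4514.44 × 1.087 = 4907.20 USD
= 4514.44 EUR, then 4907.20 USD

4514.44 EUR, then 4907.20 USD


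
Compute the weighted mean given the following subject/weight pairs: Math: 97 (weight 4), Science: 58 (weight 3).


Numerator = 97×4 + 58×3
= 388 + 174
= 562
Total weight = 7
Weighted avg = 562/7
= 80.29

80.29


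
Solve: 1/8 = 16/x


Cross multiply: 1 × x = 8 × 16
1x = 128
x = 128 / 1
= 128.00

128.00


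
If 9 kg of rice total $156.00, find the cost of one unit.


Unit rate = total / quantity
= 156.00 / 9
= $17.33 per unit

$17.33 per unit


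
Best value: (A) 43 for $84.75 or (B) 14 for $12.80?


Deal A: $84.75/43 = $1.9709/unit
Deal B: $12.80/14 = $0.9143/unit
B is cheaper per unit
= Deal B

Deal B


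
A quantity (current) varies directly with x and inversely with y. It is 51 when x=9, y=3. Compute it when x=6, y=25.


z = k·x/y
Solve for k using the known point: k = z·y/x = 51×3/9 = 153/9 = 17.0000
Now evaluate at x=6, y=25:
z = k × 6 / 25 = (153 × 6) / (9 × 25) = 918/225
= 4.0800

4.0800


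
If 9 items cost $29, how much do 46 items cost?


Direct proportion: y/x = constant
k = 29/9 ≈ 3.2222
y₂ = k × 46 = 29 × 46 / 9 = 1334/9
≈ 148.22

148.22


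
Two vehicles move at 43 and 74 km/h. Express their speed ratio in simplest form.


Ratio = 43:74
GCD = 1
Simplified = 43:74
Time ratio (same distance) = 74:43
Speed ratio = 43:74

43:74


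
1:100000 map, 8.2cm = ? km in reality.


Real distance = map distance × scale
= 8.2cm × 100000
= 820000 cm = 8200.0 m
= 8.200 km

8.200 km


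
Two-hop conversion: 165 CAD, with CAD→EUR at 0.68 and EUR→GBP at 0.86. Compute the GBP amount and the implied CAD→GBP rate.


Step 1: 165 CAD × 0.68 = 112.20 EUR
Step 2: 112.20 EUR × 0.86 = 96.49 GBP
Implied rate CAD→GBP = 0.68 × 0.86 = 0.5848
= 96.49 GBP; implied rate 0.5848 GBP/CAD

96.49 GBP; implied rate 0.5848 GBP/CAD


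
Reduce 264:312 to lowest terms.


GCD(264, 312) = 24
264/24 : 312/24
= 11:13

11:13


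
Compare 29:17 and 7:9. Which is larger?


29/17 = 1.7059
7/9 = 0.7778
1.7059 > 0.7778, so 29:17 is greater
= 29:17

29:17


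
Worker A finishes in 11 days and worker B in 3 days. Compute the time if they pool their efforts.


Rate of A = 1/11 per day
Rate of B = 1/3 per day
Combined rate = 1/11 + 1/3 = 14/33 ≈ 0.4242 per day
Days = 1 / combined rate = 33/14
≈ 2.36 days

2.36 days


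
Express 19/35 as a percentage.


Percentage = (part / whole) × 100
= (19 / 35) × 100
≈ 54.29%

54.29%


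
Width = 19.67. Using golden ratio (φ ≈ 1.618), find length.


φ = (1 + √5) / 2 ≈ 1.618
Length = width × φ = 19.67 × 1.618 = 31.82606
≈ 31.83

31.83


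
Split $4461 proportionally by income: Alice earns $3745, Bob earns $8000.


Total income = 3745 + 8000 = $11745
Alice: $4461 × 3745/11745 = $1422.43
Bob: $4461 × 8000/11745 = $3038.57
= Alice: $1422.43, Bob: $3038.57

Alice: $1422.43, Bob: $3038.57


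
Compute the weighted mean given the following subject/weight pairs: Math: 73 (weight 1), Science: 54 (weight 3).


Numerator = 73×1 + 54×3
= 73 + 162
= 235
Total weight = 4
Weighted avg = 235/4
= 58.75

58.75


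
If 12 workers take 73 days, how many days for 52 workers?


Inverse proportion: x × y = constant
k = 12 × 73 = 876
y₂ = k / 52 = 876 / 52
= 16.85

16.85


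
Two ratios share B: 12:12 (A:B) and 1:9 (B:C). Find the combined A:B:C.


Match B: multiply A:B by 1 → 12:12
Multiply B:C by 12 → 12:108
Combined: 12:12:108
GCD = 12
= 1:1:9

1:1:9


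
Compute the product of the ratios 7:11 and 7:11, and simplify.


Compound ratio = (7×7) : (11×11)
= 49:121
GCD = 1
= 49:121

49:121


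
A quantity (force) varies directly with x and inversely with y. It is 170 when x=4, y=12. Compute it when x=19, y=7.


z = k·x/y
Solve for k using the known point: k = z·y/x = 170×12/4 = 2040/4 = 510.0000
Now evaluate at x=19, y=7:
z = k × 19 / 7 = (2040 × 19) / (4 × 7) = 38760/28
≈ 1384.2857

1384.2857


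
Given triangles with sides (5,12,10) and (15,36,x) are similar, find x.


Scale factor = 15/5 = 3
Missing side = 10 × 3
= 30.0

30.0


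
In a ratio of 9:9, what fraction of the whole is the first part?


Total parts = 9 + 9 = 18
First part: 9/18 = 1/2
= 1/2

1/2


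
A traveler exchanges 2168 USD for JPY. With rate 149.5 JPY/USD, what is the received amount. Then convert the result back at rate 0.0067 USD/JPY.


Amount × rate = 2168 × 149.5 = 324116.00 JPY
Round-trip: 324116.00 × 0.0067 = 2171.58 USD
= 324116.00 JPY, then 2171.58 USD

324116.00 JPY, then 2171.58 USD


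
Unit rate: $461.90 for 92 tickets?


Unit rate = total / quantity
= 461.90 / 92
= $5.02 per unit

$5.02 per unit


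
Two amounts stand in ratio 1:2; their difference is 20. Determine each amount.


Let A = 1k, B = 2k.
2k - 1k = 20
1k = 20 → k = 20/1 = 20
A = 1×20 = 20, B = 2×20 = 40
= A = 20, B = 40

A = 20, B = 40


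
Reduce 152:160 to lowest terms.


GCD(152, 160) = 8
152/8 : 160/8
= 19:20

19:20


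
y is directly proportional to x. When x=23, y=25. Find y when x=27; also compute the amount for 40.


Direct proportion: y/x = constant
k = 25/23 ≈ 1.0870
y at x=27: k × 27 = 25 × 27 / 23 = 675/23 ≈ 29.35
y at x=40: k × 40 = 25 × 40 / 23 = 1000/23 ≈ 43.48
= 29.35 and 43.48

29.35 and 43.48


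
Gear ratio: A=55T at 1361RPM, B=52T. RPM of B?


Gear ratio = 55:52 = 55:52
RPM_B = RPM_A × (teeth_A / teeth_B)
= 1361 × (55/52)
= 1439.5 RPM

1439.5 RPM


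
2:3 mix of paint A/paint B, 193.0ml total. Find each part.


Total parts = 2 + 3 = 5
paint A: 193.0 × 2/5 = 77.2ml
paint B: 193.0 × 3/5 = 115.8ml
= 77.2ml and 115.8ml

77.2ml and 115.8ml


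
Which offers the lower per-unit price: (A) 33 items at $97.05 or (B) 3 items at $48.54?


Deal A: $97.05/33 = $2.9409/unit
Deal B: $48.54/3 = $16.1800/unit
A is cheaper per unit
= Deal A

Deal A


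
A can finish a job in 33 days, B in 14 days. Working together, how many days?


Rate of A = 1/33 per day
Rate of B = 1/14 per day
Combined rate = 1/33 + 1/14 = 47/462 ≈ 0.1017 per day
Days = 1 / combined rate = 462/47
≈ 9.83 days

9.83 days


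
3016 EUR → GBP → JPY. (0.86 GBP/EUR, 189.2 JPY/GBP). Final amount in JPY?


Step 1: 3016 EUR × 0.86 = 2593.76 GBP
Step 2: 2593.76 GBP × 189.2 = 490739.39 JPY
Implied rate EUR→JPY = 0.86 × 189.2 = 162.7120
= 490739.39 JPY

490739.39 JPY


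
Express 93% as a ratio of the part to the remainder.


93% means 93 parts out of 100; remainder = 7
Part : remainder = 93:7
GCD = 1
= 93:7

93:7


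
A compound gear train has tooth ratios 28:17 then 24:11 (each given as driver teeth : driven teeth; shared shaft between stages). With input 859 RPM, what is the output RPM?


Stage 1: RPM_B = RPM_A × t_A/t_B = 859 × 28/17 = 24052/17 ≈ 1414.82
B and C share a shaft → RPM_C = RPM_B
Stage 2: RPM_D = RPM_C × t_C/t_D = RPM_A × (t_A×t_C)/(t_B×t_D)
Overall ratio = (28×24)/(17×11) = 672/187
RPM_D = 859 × 672/187 = 577248/187
≈ 3086.89 RPM

3086.89 RPM


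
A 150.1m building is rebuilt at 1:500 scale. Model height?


Model size = real / scale
= 150.1 / 500
= 0.3002 m

0.3002 m


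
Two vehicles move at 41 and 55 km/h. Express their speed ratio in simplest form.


Ratio = 41:55
GCD = 1
Simplified = 41:55
Time ratio (same distance) = 55:41
Speed ratio = 41:55

41:55


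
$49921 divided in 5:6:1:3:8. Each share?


Total parts = 5 + 6 + 1 + 3 + 8 = 23
Part 1: 49921 × 5/23 = 10852.39
Part 2: 49921 × 6/23 = 13022.87
Part 3: 49921 × 1/23 = 2170.48
Part 4: 49921 × 3/23 = 6511.43
Part 5: 49921 × 8/23 = 17363.83
= Part 1: $10852.39, Part 2: $13022.87, Part 3: $2170.48, Part 4: $6511.43, Part 5: $17363.83

Part 1: $10852.39, Part 2: $13022.87, Part 3: $2170.48, Part 4: $6511.43, Part 5: $17363.83


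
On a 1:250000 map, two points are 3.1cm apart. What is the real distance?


Real distance = map distance × scale
= 3.1cm × 250000
= 775000 cm = 7750.0 m
= 7.750 km

7.750 km


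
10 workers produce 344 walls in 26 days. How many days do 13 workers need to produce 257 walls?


Days ∝ work / workers, so d₂ = d₁ × (m₁/m₂) × (w₂/w₁)
Workers factor (inverse): 10/13 ≈ 0.7692
Work factor (direct): 257/344 ≈ 0.7471
d₂ = 26 × 10/13 × 257/344 = (26 × 10 × 257) / (13 × 344) = 66820/4472
≈ 14.94 days

14.94 days


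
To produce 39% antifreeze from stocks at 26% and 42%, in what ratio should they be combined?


Let x parts of 26% mix with y parts of 42%.
26x + 42y = 39(x + y)
26x + 42y = 39x + 39y
x(26 - 39) = y(39 - 42)
x/y = (42 - 39)/(39 - 26) = 3/13
Simplify: 3:13
= 3:13

3:13


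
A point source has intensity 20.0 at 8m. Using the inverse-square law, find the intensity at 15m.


I₁d₁² = I₂d₂²
I₂ = I₁ × (d₁/d₂)²
= 20.0 × (8/15)²
= 20.0 × 64/225
= 1280/225
≈ 5.6889

5.6889


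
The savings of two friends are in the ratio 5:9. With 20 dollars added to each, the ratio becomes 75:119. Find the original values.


Let A = 5k, B = 9k.
(5k + 20) / (9k + 20) = 75/119
Cross-multiply: 119(5k + 20) = 75(9k + 20)
595k + 2380 = 675k + 1500
595k - 675k = 1500 - 2380
-80k = -880
k = -880/-80 = 11
A = 5×11 = 55, B = 9×11 = 99
= A = 55, B = 99

A = 55, B = 99


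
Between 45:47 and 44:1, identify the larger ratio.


45/47 = 0.9574
44/1 = 44.0000
0.9574 < 44.0000, so 45:47 is less
= 44:1

44:1


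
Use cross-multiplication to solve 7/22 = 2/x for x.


Cross multiply: 7 × x = 22 × 2
7x = 44
x = 44 / 7
= 6.29

6.29


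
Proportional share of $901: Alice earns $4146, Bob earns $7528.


Total income = 4146 + 7528 = $11674
Alice: $901 × 4146/11674 = $319.99
Bob: $901 × 7528/11674 = $581.01
= Alice: $319.99, Bob: $581.01

Alice: $319.99, Bob: $581.01


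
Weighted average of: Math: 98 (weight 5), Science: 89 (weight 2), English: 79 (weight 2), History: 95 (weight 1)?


Numerator = 98×5 + 89×2 + 79×2 + 95×1
= 490 + 178 + 158 + 95
= 921
Total weight = 10
Weighted avg = 921/10
= 92.10

92.10


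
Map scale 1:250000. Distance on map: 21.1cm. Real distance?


Real distance = map distance × scale
= 21.1cm × 250000
= 5275000 cm = 52750.0 m
= 52.750 km

52.750 km


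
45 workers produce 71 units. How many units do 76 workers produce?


Direct proportion: y/x = constant
k = 71/45 ≈ 1.5778
y₂ = k × 76 = 71 × 76 / 45 = 5396/45
≈ 119.91

119.91


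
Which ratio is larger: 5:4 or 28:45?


5/4 = 1.2500
28/45 = 0.6222
1.2500 > 0.6222, so 5:4 is greater
= 5:4

5:4


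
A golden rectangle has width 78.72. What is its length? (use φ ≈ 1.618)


φ = (1 + √5) / 2 ≈ 1.618
Length = width × φ = 78.72 × 1.618 = 127.36896
≈ 127.37

127.37


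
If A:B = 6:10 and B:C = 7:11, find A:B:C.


Match B: multiply A:B by 7 → 42:70
Multiply B:C by 10 → 70:110
Combined: 42:70:110
GCD = 2
= 21:35:55

21:35:55


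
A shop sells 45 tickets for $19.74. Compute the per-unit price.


Unit rate = total / quantity
= 19.74 / 45
= $0.44 per unit

$0.44 per unit


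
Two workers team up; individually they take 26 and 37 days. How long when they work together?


Rate of A = 1/26 per day
Rate of B = 1/37 per day
Combined rate = 1/26 + 1/37 = 63/962 ≈ 0.0655 per day
Days = 1 / combined rate = 962/63
≈ 15.27 days

15.27 days


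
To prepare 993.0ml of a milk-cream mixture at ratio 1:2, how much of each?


Total parts = 1 + 2 = 3
milk: 993.0 × 1/3 = 331.0ml
cream: 993.0 × 2/3 = 662.0ml
= 331.0ml and 662.0ml

331.0ml and 662.0ml


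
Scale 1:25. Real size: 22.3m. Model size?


Model size = real / scale
= 22.3 / 25
= 0.8920 m

0.8920 m


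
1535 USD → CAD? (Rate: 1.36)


Amount × rate = 1535 × 1.36
= 2087.60 CAD

2087.60 CAD


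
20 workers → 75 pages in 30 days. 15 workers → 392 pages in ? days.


Days ∝ work / workers, so d₂ = d₁ × (m₁/m₂) × (w₂/w₁)
Workers factor (inverse): 20/15 ≈ 1.3333
Work factor (direct): 392/75 ≈ 5.2267
d₂ = 30 × 20/15 × 392/75 = (30 × 20 × 392) / (15 × 75) = 235200/1125
≈ 209.07 days

209.07 days


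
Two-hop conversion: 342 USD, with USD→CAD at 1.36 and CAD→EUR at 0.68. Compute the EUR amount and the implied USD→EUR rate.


Step 1: 342 USD × 1.36 = 465.12 CAD
Step 2: 465.12 CAD × 0.68 = 316.28 EUR
Implied rate USD→EUR = 1.36 × 0.68 = 0.9248
= 316.28 EUR; implied rate 0.9248 EUR/USD

316.28 EUR; implied rate 0.9248 EUR/USD


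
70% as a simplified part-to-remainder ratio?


70% means 70 parts out of 100; remainder = 30
Part : remainder = 70:30
GCD = 10
= 7:3

7:3


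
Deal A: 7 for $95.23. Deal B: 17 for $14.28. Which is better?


Deal A: $95.23/7 = $13.6043/unit
Deal B: $14.28/17 = $0.8400/unit
B is cheaper per unit
= Deal B

Deal B


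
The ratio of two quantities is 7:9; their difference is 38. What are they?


Let A = 7k, B = 9k.
9k - 7k = 38
2k = 38 → k = 38/2 = 19
A = 7×19 = 133, B = 9×19 = 171
= A = 133, B = 171

A = 133, B = 171


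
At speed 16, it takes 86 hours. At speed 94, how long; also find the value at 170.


Inverse proportion: x × y = constant
k = 16 × 86 = 1376
At x=94: k/94 = 14.64
At x=170: k/170 = 8.09
= 14.64 and 8.09

14.64 and 8.09


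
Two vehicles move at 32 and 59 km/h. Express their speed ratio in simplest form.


Ratio = 32:59
GCD = 1
Simplified = 32:59
Time ratio (same distance) = 59:32
Speed ratio = 32:59

32:59


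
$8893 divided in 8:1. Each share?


Total parts = 8 + 1 = 9
Part 1: 8893 × 8/9 = 7904.89
Part 2: 8893 × 1/9 = 988.11
= Part 1: $7904.89, Part 2: $988.11

Part 1: $7904.89, Part 2: $988.11


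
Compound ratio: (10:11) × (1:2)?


Compound ratio = (10×1) : (11×2)
= 10:22
GCD = 2
= 5:11

5:11


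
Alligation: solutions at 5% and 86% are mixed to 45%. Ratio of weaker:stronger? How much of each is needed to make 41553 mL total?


Let x parts of 5% mix with y parts of 86%.
5x + 86y = 45(x + y)
5x + 86y = 45x + 45y
x(5 - 45) = y(45 - 86)
x/y = (86 - 45)/(45 - 5) = 41/40
Simplify: 41:40
Total parts = 81; one part = 41553/81 = 513.00 mL
5% solution: 41×513.00 = 21033.00 mL
86% solution: 40×513.00 = 20520.00 mL
= ratio 41:40; 21033.00 mL and 20520.00 mL

ratio 41:40; 21033.00 mL and 20520.00 mL


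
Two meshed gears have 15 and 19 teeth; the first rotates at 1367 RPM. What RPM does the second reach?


Gear ratio = 15:19 = 15:19
RPM_B = RPM_A × (teeth_A / teeth_B)
= 1367 × (15/19)
= 1079.2 RPM

1079.2 RPM


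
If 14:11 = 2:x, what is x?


Cross multiply: 14 × x = 11 × 2
14x = 22
x = 22 / 14
= 1.57

1.57


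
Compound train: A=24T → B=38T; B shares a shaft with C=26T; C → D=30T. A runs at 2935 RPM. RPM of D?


Stage 1: RPM_B = RPM_A × t_A/t_B = 2935 × 24/38 = 70440/38 ≈ 1853.68
B and C share a shaft → RPM_C = RPM_B
Stage 2: RPM_D = RPM_C × t_C/t_D = RPM_A × (t_A×t_C)/(t_B×t_D)
Overall ratio = (24×26)/(38×30) = 624/1140
RPM_D = 2935 × 624/1140 = 1831440/1140
≈ 1606.53 RPM

1606.53 RPM


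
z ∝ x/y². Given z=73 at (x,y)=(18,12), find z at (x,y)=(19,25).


z = k·x/y²
Solve for k using the known point: k = z·y²/x = 73×144/18 = 10512/18 = 584.0000
Now evaluate at x=19, y=25:
z = k × 19 / 625 = (10512 × 19) / (18 × 625) = 199728/11250
= 17.7536

17.7536


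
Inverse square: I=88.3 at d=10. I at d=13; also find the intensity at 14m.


I₁d₁² = I₂d₂²
I at 13m = 88.3 × (10/13)² = 88.3 × 100/169 = 8830/169 ≈ 52.2485
I at 14m = 88.3 × (10/14)² = 88.3 × 100/196 = 8830/196 ≈ 45.0510
= 52.2485 and 45.0510

52.2485 and 45.0510


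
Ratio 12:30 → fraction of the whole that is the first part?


Total parts = 12 + 30 = 42
First part: 12/42 = 2/7
= 2/7

2/7


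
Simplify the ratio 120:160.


GCD(120, 160) = 40
120/40 : 160/40
= 3:4

3:4


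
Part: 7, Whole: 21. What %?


Percentage = (part / whole) × 100
= (7 / 21) × 100
≈ 33.33%

33.33%


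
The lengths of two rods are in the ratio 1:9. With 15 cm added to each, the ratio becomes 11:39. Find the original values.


Let A = 1k, B = 9k.
(1k + 15) / (9k + 15) = 11/39
Cross-multiply: 39(1k + 15) = 11(9k + 15)
39k + 585 = 99k + 165
39k - 99k = 165 - 585
-60k = -420
k = -420/-60 = 7
A = 1×7 = 7, B = 9×7 = 63
= A = 7, B = 63

A = 7, B = 63


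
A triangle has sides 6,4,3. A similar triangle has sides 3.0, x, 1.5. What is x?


Scale factor = 3.0/6 = 0.5
Missing side = 4 × 0.5
= 2.0

2.0


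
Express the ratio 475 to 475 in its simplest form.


GCD(475, 475) = 475
475/475 : 475/475
= 1:1

1:1


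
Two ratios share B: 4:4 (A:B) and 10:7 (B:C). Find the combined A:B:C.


Match B: multiply A:B by 10 → 40:40
Multiply B:C by 4 → 40:28
Combined: 40:40:28
GCD = 4
= 10:10:7

10:10:7


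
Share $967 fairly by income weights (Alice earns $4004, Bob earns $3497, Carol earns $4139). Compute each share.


Total income = 4004 + 3497 + 4139 = $11640
Alice: $967 × 4004/11640 = $332.63
Bob: $967 × 3497/11640 = $290.52
Carol: $967 × 4139/11640 = $343.85
= Alice: $332.63, Bob: $290.52, Carol: $343.85

Alice: $332.63, Bob: $290.52, Carol: $343.85


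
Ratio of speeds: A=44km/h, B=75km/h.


Ratio = 44:75
GCD = 1
Simplified = 44:75
Time ratio (same distance) = 75:44
Speed ratio = 44:75

44:75


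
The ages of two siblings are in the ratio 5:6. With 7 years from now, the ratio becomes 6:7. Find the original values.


Let A = 5k, B = 6k.
(5k + 7) / (6k + 7) = 6/7
Cross-multiply: 7(5k + 7) = 6(6k + 7)
35k + 49 = 36k + 42
35k - 36k = 42 - 49
-1k = -7
k = -7/-1 = 7
A = 5×7 = 35, B = 6×7 = 42
= A = 35, B = 42

A = 35, B = 42


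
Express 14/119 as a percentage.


Percentage = (part / whole) × 100
= (14 / 119) × 100
≈ 11.76%

11.76%


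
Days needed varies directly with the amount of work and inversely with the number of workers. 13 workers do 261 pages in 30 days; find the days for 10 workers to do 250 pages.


Days ∝ work / workers, so d₂ = d₁ × (m₁/m₂) × (w₂/w₁)
Workers factor (inverse): 13/10 = 1.3000
Work factor (direct): 250/261 ≈ 0.9579
d₂ = 30 × 13/10 × 250/261 = (30 × 13 × 250) / (10 × 261) = 97500/2610
≈ 37.36 days

37.36 days
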